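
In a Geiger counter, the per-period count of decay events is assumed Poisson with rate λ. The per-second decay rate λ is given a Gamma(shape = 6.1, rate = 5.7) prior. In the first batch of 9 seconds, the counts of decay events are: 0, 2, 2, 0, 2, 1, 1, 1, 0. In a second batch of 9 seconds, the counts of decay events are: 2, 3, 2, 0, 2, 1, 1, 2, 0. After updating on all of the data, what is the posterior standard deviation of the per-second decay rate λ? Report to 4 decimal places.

With a Gamma(shape α, rate β) prior, the Poisson likelihood is conjugate: the posterior is Gamma(α + ΣXᵢ, β + n).
Batch 1: sum of counts S = 9 over n = 9 seconds.
After batch 1: Gamma(α+S, β+n) = Gamma(6.1+9, 5.7+9) = Gamma(15.1, 14.7).
Batch 2: sum of counts S = 13 over n = 9 seconds.
After batch 2: Gamma(α+S, β+n) = Gamma(15.1+13, 14.7+9) = Gamma(28.1, 23.7).
SD = √α/β = √28.1/23.7 = 0.2237.

0.2237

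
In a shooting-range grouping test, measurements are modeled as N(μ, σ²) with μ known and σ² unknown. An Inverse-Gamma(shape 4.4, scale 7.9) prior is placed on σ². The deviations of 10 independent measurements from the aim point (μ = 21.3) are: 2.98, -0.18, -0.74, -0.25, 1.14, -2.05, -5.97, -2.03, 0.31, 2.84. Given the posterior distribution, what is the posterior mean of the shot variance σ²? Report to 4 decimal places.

4.6874

With known mean μ and an Inverse-Gamma(α, β) prior on σ², the Normal likelihood is conjugate: posterior is Inv-Gamma(α + n/2, β + Σ(xᵢ−μ)²/2).
Σ(xᵢ−μ)² = (2.98)² + (-0.18)² + (-0.74)² + (-0.25)² + (1.14)² + (-2.05)² + (-5.97)² + (-2.03)² + (0.31)² + (2.84)² = 62.9485.
Posterior: Inv-Gamma(4.4 + 10/2, 7.9 + 62.9485/2) = Inv-Gamma(9.40, 39.37425).
E[σ²|data] = β/(α−1) = 39.37425/8.40 = 4.6874.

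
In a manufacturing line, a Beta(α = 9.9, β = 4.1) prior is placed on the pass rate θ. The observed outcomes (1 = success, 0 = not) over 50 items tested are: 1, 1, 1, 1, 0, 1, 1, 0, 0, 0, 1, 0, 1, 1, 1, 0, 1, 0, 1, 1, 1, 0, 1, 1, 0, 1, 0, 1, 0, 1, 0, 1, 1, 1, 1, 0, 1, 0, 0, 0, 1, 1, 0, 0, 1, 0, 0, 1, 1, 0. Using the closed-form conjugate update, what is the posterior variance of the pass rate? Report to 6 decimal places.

The Beta prior is conjugate to a Binomial/Bernoulli likelihood; the update adds successes to α and failures to β.
Posterior: Beta(α+k, β+n−k) = Beta(9.9+29, 4.1+21) = Beta(38.9, 25.1).
Var = αβ/((α+β)²(α+β+1)) = 38.9·25.1/(64.0²·65.0) = 0.003667.

0.003667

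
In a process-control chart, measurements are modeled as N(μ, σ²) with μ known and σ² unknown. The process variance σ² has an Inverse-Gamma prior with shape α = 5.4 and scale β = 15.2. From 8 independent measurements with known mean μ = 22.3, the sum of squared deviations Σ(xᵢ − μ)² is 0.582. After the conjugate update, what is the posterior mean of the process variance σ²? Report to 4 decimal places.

1.8442

With known mean μ and an Inverse-Gamma(α, β) prior on σ², the Normal likelihood is conjugate: posterior is Inv-Gamma(α + n/2, β + Σ(xᵢ−μ)²/2).
Posterior: Inv-Gamma(5.4 + 8/2, 15.2 + 0.582/2) = Inv-Gamma(9.40, 15.4910).
E[σ²|data] = β/(α−1) = 15.4910/8.40 = 1.8442.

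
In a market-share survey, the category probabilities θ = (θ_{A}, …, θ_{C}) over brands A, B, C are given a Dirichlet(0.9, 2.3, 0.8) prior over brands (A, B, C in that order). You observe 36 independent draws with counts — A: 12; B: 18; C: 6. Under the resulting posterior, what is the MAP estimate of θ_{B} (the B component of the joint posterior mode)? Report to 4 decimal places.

The Dirichlet prior is conjugate to the Multinomial likelihood: each posterior αⱼ = prior αⱼ + observed count nⱼ.
Posterior concentration: (12.9, 20.3, 6.8), total = 40.0.
Joint mode component: (α_{B}−1)/(Σα−K) = 19.3/37.0 = 0.5216.

0.5216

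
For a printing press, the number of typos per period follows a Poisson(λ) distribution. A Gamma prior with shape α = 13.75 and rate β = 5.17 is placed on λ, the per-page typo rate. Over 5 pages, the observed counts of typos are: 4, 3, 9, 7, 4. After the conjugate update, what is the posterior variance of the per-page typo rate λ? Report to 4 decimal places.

0.3940

With a Gamma(shape α, rate β) prior, the Poisson likelihood is conjugate: the posterior is Gamma(α + ΣXᵢ, β + n).
Sum of counts S = 27 over n = 5 pages.
Posterior: Gamma(α+S, β+n) = Gamma(13.75+27, 5.17+5) = Gamma(40.75, 10.17).
Var = α/β² = 40.75/10.17² = 0.3940.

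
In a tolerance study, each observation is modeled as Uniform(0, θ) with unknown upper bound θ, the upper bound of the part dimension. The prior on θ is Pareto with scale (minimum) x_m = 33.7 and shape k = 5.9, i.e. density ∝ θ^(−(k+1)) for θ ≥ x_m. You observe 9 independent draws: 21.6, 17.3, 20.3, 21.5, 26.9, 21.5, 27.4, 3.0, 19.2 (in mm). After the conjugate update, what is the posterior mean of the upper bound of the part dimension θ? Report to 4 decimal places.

36.1245

A Pareto(scale x_m, shape k) prior on the upper bound θ of Uniform(0, θ) is conjugate: posterior is Pareto(max(x_m, max xᵢ), k + n).
Sample maximum = 27.4; prior scale x_m = 33.7 → posterior scale = max = 33.7.
Posterior shape = 5.9 + 9 = 14.9.
E[θ|data] = k·x_m/(k−1) = 14.9·33.7/13.9 = 36.1245.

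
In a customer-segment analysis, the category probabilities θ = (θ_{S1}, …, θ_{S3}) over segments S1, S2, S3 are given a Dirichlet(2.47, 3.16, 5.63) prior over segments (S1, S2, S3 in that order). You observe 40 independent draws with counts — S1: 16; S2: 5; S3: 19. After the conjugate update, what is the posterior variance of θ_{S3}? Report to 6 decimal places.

The Dirichlet prior is conjugate to the Multinomial likelihood: each posterior αⱼ = prior αⱼ + observed count nⱼ.
Posterior concentration: (18.47, 8.16, 24.63), total = 51.26.
Var[θ_j] = α_j(Σα−α_j)/((Σα)²(Σα+1)) = 24.63·26.63/(51.26²·52.26) = 0.004776.

0.004776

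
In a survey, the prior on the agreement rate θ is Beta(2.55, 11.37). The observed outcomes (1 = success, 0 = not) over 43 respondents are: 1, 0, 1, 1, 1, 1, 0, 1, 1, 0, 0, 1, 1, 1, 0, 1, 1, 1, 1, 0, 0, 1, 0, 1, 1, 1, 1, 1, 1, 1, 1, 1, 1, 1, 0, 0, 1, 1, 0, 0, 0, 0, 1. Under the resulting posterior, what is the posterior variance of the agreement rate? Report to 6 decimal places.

The Beta prior is conjugate to a Binomial/Bernoulli likelihood; the update adds successes to α and failures to β.
Posterior: Beta(α+k, β+n−k) = Beta(2.55+29, 11.37+14) = Beta(31.55, 25.37).
Var = αβ/((α+β)²(α+β+1)) = 31.55·25.37/(56.92²·57.92) = 0.004265.

0.004265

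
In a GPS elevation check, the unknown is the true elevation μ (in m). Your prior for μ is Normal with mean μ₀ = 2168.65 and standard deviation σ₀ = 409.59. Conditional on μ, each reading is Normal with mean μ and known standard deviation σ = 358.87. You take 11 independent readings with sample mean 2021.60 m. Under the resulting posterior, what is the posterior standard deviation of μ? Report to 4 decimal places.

For Normal data with known variance σ², a Normal(μ₀, σ₀²) prior on μ is conjugate. Posterior precision = 1/σ₀² + n/σ²; posterior mean is the precision-weighted average of μ₀ and x̄.
σ₀² = 409.59² = 167763.9681, σ² = 358.87² = 128787.6769; σ² + n·σ₀² = 128787.6769 + 11·167763.9681 = 1974191.326.
Posterior precision = 1/σ₀² + n/σ² = 1/167763.9681 + 11/128787.6769 = (σ² + n·σ₀²)/(σ₀²σ²) = 1974191.326/(167763.9681·128787.6769); posterior variance σₙ² = σ₀²σ²/(σ² + n·σ₀²) = 167763.9681·128787.6769/1974191.326 = 10944.193420.
Posterior SD = √σₙ² = √(167763.9681·128787.6769/1974191.326) = 104.6145.

104.6145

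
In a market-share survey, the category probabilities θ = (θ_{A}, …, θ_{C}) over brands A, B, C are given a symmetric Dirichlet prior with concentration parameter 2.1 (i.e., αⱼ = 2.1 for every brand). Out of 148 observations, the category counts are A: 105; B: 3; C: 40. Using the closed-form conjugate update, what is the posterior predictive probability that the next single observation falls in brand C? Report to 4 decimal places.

The Dirichlet prior is conjugate to the Multinomial likelihood: each posterior αⱼ = prior αⱼ + observed count nⱼ.
Posterior concentration: (107.1, 5.1, 42.1), total = 154.3.
P(next = C | data) = α_{C}/Σα = 0.2728.

0.2728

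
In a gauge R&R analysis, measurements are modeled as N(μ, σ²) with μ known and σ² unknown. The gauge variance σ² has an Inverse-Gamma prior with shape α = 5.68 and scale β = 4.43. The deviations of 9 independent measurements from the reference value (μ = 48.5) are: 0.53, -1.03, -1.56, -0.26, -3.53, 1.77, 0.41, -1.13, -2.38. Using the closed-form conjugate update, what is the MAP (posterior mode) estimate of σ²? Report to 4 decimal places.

With known mean μ and an Inverse-Gamma(α, β) prior on σ², the Normal likelihood is conjugate: posterior is Inv-Gamma(α + n/2, β + Σ(xᵢ−μ)²/2).
Σ(xᵢ−μ)² = (0.53)² + (-1.03)² + (-1.56)² + (-0.26)² + (-3.53)² + (1.77)² + (0.41)² + (-1.13)² + (-2.38)² = 26.5462.
Posterior: Inv-Gamma(5.68 + 9/2, 4.43 + 26.5462/2) = Inv-Gamma(10.18, 17.70310).
Mode = β/(α+1) = 17.70310/11.18 = 1.5835.

1.5835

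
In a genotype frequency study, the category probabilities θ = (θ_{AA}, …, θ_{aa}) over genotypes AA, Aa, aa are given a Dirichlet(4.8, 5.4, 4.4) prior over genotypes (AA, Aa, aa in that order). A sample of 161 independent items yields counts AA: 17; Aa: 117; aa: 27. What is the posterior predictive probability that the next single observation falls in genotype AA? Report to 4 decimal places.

The Dirichlet prior is conjugate to the Multinomial likelihood: each posterior αⱼ = prior αⱼ + observed count nⱼ.
Posterior concentration: (21.8, 122.4, 31.4), total = 175.6.
P(next = AA | data) = α_{AA}/Σα = 0.1241.

0.1241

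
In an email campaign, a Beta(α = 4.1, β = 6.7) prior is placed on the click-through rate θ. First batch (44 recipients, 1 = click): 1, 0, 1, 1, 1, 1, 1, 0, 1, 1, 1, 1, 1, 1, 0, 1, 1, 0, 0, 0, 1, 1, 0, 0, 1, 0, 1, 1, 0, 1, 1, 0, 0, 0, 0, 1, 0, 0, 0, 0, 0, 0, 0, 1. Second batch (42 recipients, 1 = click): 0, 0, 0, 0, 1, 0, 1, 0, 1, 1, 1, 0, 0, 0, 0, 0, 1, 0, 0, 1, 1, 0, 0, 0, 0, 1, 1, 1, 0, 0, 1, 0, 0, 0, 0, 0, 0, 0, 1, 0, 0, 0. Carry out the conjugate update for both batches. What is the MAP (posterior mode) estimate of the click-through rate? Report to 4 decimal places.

The Beta prior is conjugate to a Binomial/Bernoulli likelihood; the update adds successes to α and failures to β.
After batch 1: Beta(4.1+23, 6.7+21) = Beta(27.1, 27.7).
After batch 2: Beta(27.1+13, 27.7+29) = Beta(40.1, 56.7).
Mode of Beta(a,b) for a,b>1 is (a−1)/(a+b−2) = 39.1/94.8 = 0.4124.

0.4124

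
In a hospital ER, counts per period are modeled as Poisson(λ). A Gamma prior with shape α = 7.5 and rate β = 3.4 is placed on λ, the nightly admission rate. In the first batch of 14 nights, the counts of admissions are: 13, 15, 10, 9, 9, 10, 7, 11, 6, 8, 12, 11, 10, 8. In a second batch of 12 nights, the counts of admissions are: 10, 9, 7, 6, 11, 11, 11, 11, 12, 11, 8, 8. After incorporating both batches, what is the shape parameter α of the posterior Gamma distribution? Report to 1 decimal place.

261.5

With a Gamma(shape α, rate β) prior, the Poisson likelihood is conjugate: the posterior is Gamma(α + ΣXᵢ, β + n).
Batch 1: sum of counts S = 139 over n = 14 nights.
After batch 1: Gamma(α+S, β+n) = Gamma(7.5+139, 3.4+14) = Gamma(146.5, 17.4).
Batch 2: sum of counts S = 115 over n = 12 nights.
After batch 2: Gamma(α+S, β+n) = Gamma(146.5+115, 17.4+12) = Gamma(261.5, 29.4).
Posterior α = 261.5.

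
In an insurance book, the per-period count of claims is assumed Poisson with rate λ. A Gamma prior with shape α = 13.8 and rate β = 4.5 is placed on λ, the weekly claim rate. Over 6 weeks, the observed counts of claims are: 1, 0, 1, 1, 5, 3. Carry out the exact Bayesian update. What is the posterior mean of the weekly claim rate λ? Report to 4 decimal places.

2.3619

With a Gamma(shape α, rate β) prior, the Poisson likelihood is conjugate: the posterior is Gamma(α + ΣXᵢ, β + n).
Sum of counts S = 11 over n = 6 weeks.
Posterior: Gamma(α+S, β+n) = Gamma(13.8+11, 4.5+6) = Gamma(24.8, 10.5).
Posterior mean = α/β = 24.8/10.5 = 2.3619.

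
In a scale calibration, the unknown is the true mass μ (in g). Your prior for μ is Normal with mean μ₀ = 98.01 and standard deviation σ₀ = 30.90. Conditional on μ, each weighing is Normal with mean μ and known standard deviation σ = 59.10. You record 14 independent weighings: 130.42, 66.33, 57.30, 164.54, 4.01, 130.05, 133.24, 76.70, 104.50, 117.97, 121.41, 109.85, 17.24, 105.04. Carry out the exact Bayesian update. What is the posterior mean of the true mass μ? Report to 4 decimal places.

96.1106

For Normal data with known variance σ², a Normal(μ₀, σ₀²) prior on μ is conjugate. Posterior precision = 1/σ₀² + n/σ²; posterior mean is the precision-weighted average of μ₀ and x̄.
Σxᵢ = 130.42 + 66.33 + 57.30 + 164.54 + 4.01 + 130.05 + 133.24 + 76.70 + 104.50 + 117.97 + 121.41 + 109.85 + 17.24 + 105.04 = 1338.6, so n·x̄ = 1338.6.
σ₀² = 30.90² = 954.81, σ² = 59.10² = 3492.81; σ² + n·σ₀² = 3492.81 + 14·954.81 = 16860.15.
Posterior mean = (μ₀/σ₀² + n·x̄/σ²)/(1/σ₀² + n/σ²) = (σ²·μ₀ + σ₀²·n·x̄)/(σ² + n·σ₀²) = (3492.81·98.01 + 954.81·1338.6)/16860.15 = 1620438.9741/16860.15 = 96.1106.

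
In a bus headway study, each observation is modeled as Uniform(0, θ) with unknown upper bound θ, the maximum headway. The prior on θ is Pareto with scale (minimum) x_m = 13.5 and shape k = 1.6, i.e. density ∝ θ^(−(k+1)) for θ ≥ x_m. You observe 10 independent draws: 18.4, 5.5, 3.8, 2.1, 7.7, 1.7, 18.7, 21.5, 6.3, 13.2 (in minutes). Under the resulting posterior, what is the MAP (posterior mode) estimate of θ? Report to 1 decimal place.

A Pareto(scale x_m, shape k) prior on the upper bound θ of Uniform(0, θ) is conjugate: posterior is Pareto(max(x_m, max xᵢ), k + n).
Sample maximum = 21.5; prior scale x_m = 13.5 → posterior scale = max = 21.5.
Posterior shape = 1.6 + 10 = 11.6.
The Pareto density is decreasing on [x_m, ∞), so the mode is x_m = 21.5.

21.5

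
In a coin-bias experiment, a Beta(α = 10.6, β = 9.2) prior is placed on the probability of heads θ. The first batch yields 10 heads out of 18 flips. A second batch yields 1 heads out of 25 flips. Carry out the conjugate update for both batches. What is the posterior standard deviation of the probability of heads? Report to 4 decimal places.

0.0595

The Beta prior is conjugate to a Binomial/Bernoulli likelihood; the update adds successes to α and failures to β.
After batch 1: Beta(10.6+10, 9.2+8) = Beta(20.6, 17.2).
After batch 2: Beta(20.6+1, 17.2+24) = Beta(21.6, 41.2).
Var = αβ/((α+β)²(α+β+1)) = 21.6·41.2/(62.8²·63.8) = 0.00353680; SD = √0.00353680 = 0.0595.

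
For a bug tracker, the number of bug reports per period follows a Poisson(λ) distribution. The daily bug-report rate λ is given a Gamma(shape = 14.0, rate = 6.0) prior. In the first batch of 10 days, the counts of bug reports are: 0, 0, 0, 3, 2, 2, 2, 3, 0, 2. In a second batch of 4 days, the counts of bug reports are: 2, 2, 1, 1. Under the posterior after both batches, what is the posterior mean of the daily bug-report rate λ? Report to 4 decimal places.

1.7000

With a Gamma(shape α, rate β) prior, the Poisson likelihood is conjugate: the posterior is Gamma(α + ΣXᵢ, β + n).
Batch 1: sum of counts S = 14 over n = 10 days.
After batch 1: Gamma(α+S, β+n) = Gamma(14.0+14, 6.0+10) = Gamma(28.0, 16.0).
Batch 2: sum of counts S = 6 over n = 4 days.
After batch 2: Gamma(α+S, β+n) = Gamma(28.0+6, 16.0+4) = Gamma(34.0, 20.0).
Posterior mean = α/β = 34.0/20.0 = 1.7000.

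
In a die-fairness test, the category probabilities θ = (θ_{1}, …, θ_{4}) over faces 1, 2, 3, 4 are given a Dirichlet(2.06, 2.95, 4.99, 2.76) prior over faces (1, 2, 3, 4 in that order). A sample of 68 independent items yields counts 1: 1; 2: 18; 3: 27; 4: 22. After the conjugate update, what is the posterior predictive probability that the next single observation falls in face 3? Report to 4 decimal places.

The Dirichlet prior is conjugate to the Multinomial likelihood: each posterior αⱼ = prior αⱼ + observed count nⱼ.
Posterior concentration: (3.06, 20.95, 31.99, 24.76), total = 80.76.
P(next = 3 | data) = α_{3}/Σα = 0.3961.

0.3961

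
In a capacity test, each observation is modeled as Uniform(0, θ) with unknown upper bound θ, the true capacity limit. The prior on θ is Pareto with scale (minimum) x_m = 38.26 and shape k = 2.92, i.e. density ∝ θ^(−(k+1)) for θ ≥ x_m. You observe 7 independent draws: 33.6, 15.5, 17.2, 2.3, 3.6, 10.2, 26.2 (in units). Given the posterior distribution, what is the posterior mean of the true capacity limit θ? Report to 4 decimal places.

42.5492

A Pareto(scale x_m, shape k) prior on the upper bound θ of Uniform(0, θ) is conjugate: posterior is Pareto(max(x_m, max xᵢ), k + n).
Sample maximum = 33.6; prior scale x_m = 38.26 → posterior scale = max = 38.26.
Posterior shape = 2.92 + 7 = 9.92.
E[θ|data] = k·x_m/(k−1) = 9.92·38.26/8.92 = 42.5492.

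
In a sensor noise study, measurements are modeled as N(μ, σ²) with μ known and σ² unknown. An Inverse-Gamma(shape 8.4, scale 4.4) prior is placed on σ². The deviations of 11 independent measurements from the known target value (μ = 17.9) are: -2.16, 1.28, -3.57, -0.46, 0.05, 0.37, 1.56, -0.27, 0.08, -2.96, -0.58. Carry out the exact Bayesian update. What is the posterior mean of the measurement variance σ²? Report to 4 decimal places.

With known mean μ and an Inverse-Gamma(α, β) prior on σ², the Normal likelihood is conjugate: posterior is Inv-Gamma(α + n/2, β + Σ(xᵢ−μ)²/2).
Σ(xᵢ−μ)² = (-2.16)² + (1.28)² + (-3.57)² + (-0.46)² + (0.05)² + (0.37)² + (1.56)² + (-0.27)² + (0.08)² + (-2.96)² + (-0.58)² = 31.0108.
Posterior: Inv-Gamma(8.4 + 11/2, 4.4 + 31.0108/2) = Inv-Gamma(13.90, 19.90540).
E[σ²|data] = β/(α−1) = 19.90540/12.90 = 1.5431.

1.5431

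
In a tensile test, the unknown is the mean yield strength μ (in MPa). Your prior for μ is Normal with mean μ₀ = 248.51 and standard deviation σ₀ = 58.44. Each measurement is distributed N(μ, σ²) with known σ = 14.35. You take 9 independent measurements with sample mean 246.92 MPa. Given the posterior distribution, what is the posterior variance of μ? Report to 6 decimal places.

22.728012

For Normal data with known variance σ², a Normal(μ₀, σ₀²) prior on μ is conjugate. Posterior precision = 1/σ₀² + n/σ²; posterior mean is the precision-weighted average of μ₀ and x̄.
σ₀² = 58.44² = 3415.2336, σ² = 14.35² = 205.9225; σ² + n·σ₀² = 205.9225 + 9·3415.2336 = 30943.0249.
Posterior precision = 1/σ₀² + n/σ² = 1/3415.2336 + 9/205.9225 = (σ² + n·σ₀²)/(σ₀²σ²) = 30943.0249/(3415.2336·205.9225); posterior variance σₙ² = σ₀²σ²/(σ² + n·σ₀²) = 3415.2336·205.9225/30943.0249 = 22.728012.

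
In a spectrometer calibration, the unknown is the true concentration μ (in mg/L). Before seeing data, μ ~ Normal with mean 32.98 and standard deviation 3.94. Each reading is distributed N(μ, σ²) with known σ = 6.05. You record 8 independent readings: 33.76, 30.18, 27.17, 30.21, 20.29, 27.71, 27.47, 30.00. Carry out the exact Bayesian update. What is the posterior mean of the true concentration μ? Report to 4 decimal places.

29.4030

For Normal data with known variance σ², a Normal(μ₀, σ₀²) prior on μ is conjugate. Posterior precision = 1/σ₀² + n/σ²; posterior mean is the precision-weighted average of μ₀ and x̄.
Σxᵢ = 33.76 + 30.18 + 27.17 + 30.21 + 20.29 + 27.71 + 27.47 + 30.00 = 226.79, so n·x̄ = 226.79.
σ₀² = 3.94² = 15.5236, σ² = 6.05² = 36.6025; σ² + n·σ₀² = 36.6025 + 8·15.5236 = 160.7913.
Posterior mean = (μ₀/σ₀² + n·x̄/σ²)/(1/σ₀² + n/σ²) = (σ²·μ₀ + σ₀²·n·x̄)/(σ² + n·σ₀²) = (36.6025·32.98 + 15.5236·226.79)/160.7913 = 4727.747694/160.7913 = 29.4030.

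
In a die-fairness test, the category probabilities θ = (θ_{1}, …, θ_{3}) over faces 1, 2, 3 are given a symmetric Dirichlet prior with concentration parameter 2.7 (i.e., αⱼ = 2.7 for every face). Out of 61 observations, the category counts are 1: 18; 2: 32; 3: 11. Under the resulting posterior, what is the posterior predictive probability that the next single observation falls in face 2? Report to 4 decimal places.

The Dirichlet prior is conjugate to the Multinomial likelihood: each posterior αⱼ = prior αⱼ + observed count nⱼ.
Posterior concentration: (20.7, 34.7, 13.7), total = 69.1.
P(next = 2 | data) = α_{2}/Σα = 0.5022.

0.5022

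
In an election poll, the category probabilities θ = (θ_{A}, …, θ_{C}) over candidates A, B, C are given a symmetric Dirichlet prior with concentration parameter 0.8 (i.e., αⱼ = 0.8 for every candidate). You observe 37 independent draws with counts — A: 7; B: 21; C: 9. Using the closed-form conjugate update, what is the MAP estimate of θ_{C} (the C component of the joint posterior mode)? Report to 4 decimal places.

0.2418

The Dirichlet prior is conjugate to the Multinomial likelihood: each posterior αⱼ = prior αⱼ + observed count nⱼ.
Posterior concentration: (7.8, 21.8, 9.8), total = 39.4.
Joint mode component: (α_{C}−1)/(Σα−K) = 8.8/36.4 = 0.2418.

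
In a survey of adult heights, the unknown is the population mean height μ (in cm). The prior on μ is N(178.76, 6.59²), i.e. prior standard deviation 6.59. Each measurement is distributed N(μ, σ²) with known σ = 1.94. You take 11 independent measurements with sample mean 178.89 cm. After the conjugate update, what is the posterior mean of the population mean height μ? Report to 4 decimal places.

178.8890

For Normal data with known variance σ², a Normal(μ₀, σ₀²) prior on μ is conjugate. Posterior precision = 1/σ₀² + n/σ²; posterior mean is the precision-weighted average of μ₀ and x̄.
n·x̄ = 11·178.89 = 1967.79.
σ₀² = 6.59² = 43.4281, σ² = 1.94² = 3.7636; σ² + n·σ₀² = 3.7636 + 11·43.4281 = 481.4727.
Posterior mean = (μ₀/σ₀² + n·x̄/σ²)/(1/σ₀² + n/σ²) = (σ²·μ₀ + σ₀²·n·x̄)/(σ² + n·σ₀²) = (3.7636·178.76 + 43.4281·1967.79)/481.4727 = 86130.162035/481.4727 = 178.8890.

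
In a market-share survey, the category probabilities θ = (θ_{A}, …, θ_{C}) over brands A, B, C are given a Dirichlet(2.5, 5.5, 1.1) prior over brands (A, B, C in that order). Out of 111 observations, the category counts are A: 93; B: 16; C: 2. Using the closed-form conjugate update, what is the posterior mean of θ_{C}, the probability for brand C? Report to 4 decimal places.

0.0258

The Dirichlet prior is conjugate to the Multinomial likelihood: each posterior αⱼ = prior αⱼ + observed count nⱼ.
Posterior concentration: (95.5, 21.5, 3.1), total = 120.1.
E[θ_{C}|data] = α_{C}/Σα = 3.1/120.1 = 0.0258.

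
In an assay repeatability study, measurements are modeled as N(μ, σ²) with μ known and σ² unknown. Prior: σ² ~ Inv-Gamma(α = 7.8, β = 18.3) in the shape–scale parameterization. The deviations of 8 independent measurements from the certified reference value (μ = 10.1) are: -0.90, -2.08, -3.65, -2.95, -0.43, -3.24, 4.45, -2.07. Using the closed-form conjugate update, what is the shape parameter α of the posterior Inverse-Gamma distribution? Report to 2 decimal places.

With known mean μ and an Inverse-Gamma(α, β) prior on σ², the Normal likelihood is conjugate: posterior is Inv-Gamma(α + n/2, β + Σ(xᵢ−μ)²/2).
Σ(xᵢ−μ)² = (-0.90)² + (-2.08)² + (-3.65)² + (-2.95)² + (-0.43)² + (-3.24)² + (4.45)² + (-2.07)² = 61.9313.
Posterior: Inv-Gamma(7.8 + 8/2, 18.3 + 61.9313/2) = Inv-Gamma(11.80, 49.26565).
Posterior α = 11.80.

11.80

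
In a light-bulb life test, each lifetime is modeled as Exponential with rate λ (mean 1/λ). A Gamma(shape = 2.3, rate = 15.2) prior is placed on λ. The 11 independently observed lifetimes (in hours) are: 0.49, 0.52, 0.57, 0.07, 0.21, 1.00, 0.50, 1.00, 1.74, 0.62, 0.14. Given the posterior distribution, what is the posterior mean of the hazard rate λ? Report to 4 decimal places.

0.6029

With a Gamma(shape α, rate β) prior on the exponential rate λ, the posterior after n observations with total T = Σxᵢ is Gamma(α+n, β+T).
Sum of observations T = 6.86 hours; n = 11.
Posterior: Gamma(2.3+11, 15.2+6.86) = Gamma(13.3, 22.06).
Posterior mean of λ = α/β = 13.3/22.06 = 0.6029.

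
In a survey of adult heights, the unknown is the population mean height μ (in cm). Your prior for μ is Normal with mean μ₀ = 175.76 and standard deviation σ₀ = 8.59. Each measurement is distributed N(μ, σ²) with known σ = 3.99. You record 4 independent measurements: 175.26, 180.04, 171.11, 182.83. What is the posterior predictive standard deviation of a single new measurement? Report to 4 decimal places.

4.4381

For Normal data with known variance σ², a Normal(μ₀, σ₀²) prior on μ is conjugate. Posterior precision = 1/σ₀² + n/σ²; posterior mean is the precision-weighted average of μ₀ and x̄.
σ₀² = 8.59² = 73.7881, σ² = 3.99² = 15.9201; σ² + n·σ₀² = 15.9201 + 4·73.7881 = 311.0725.
Posterior precision = 1/σ₀² + n/σ² = 1/73.7881 + 4/15.9201 = (σ² + n·σ₀²)/(σ₀²σ²) = 311.0725/(73.7881·15.9201); posterior variance σₙ² = σ₀²σ²/(σ² + n·σ₀²) = 73.7881·15.9201/311.0725 = 3.776335.
Predictive variance for one new observation = σₙ² + σ² = 73.7881·15.9201/311.0725 + 15.9201 = σ²·(σ₀² + 311.0725)/311.0725 = 15.9201·384.8606/311.0725 = 19.696435; SD = √(15.9201·384.8606/311.0725) = 4.4381.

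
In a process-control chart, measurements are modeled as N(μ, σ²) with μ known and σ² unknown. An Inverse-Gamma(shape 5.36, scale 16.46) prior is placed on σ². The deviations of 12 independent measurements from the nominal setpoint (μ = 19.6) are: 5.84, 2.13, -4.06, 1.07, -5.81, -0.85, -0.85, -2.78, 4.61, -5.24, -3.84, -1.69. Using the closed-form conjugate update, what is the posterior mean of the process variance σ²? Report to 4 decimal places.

9.5768

With known mean μ and an Inverse-Gamma(α, β) prior on σ², the Normal likelihood is conjugate: posterior is Inv-Gamma(α + n/2, β + Σ(xᵢ−μ)²/2).
Σ(xᵢ−μ)² = (5.84)² + (2.13)² + (-4.06)² + (1.07)² + (-5.81)² + (-0.85)² + (-0.85)² + (-2.78)² + (4.61)² + (-5.24)² + (-3.84)² + (-1.69)² = 165.5119.
Posterior: Inv-Gamma(5.36 + 12/2, 16.46 + 165.5119/2) = Inv-Gamma(11.36, 99.21595).
E[σ²|data] = β/(α−1) = 99.21595/10.36 = 9.5768.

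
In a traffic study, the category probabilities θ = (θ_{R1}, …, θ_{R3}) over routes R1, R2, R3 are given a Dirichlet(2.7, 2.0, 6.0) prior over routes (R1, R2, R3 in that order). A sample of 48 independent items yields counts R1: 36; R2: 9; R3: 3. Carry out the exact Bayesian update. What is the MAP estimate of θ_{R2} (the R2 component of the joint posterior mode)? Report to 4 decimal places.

The Dirichlet prior is conjugate to the Multinomial likelihood: each posterior αⱼ = prior αⱼ + observed count nⱼ.
Posterior concentration: (38.7, 11.0, 9.0), total = 58.7.
Joint mode component: (α_{R2}−1)/(Σα−K) = 10.0/55.7 = 0.1795.

0.1795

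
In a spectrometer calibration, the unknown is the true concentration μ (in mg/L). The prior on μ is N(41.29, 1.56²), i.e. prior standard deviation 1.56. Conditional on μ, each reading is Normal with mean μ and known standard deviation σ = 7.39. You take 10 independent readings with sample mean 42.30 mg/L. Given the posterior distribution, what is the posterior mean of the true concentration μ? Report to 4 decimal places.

41.6013

For Normal data with known variance σ², a Normal(μ₀, σ₀²) prior on μ is conjugate. Posterior precision = 1/σ₀² + n/σ²; posterior mean is the precision-weighted average of μ₀ and x̄.
n·x̄ = 10·42.30 = 423.
σ₀² = 1.56² = 2.4336, σ² = 7.39² = 54.6121; σ² + n·σ₀² = 54.6121 + 10·2.4336 = 78.9481.
Posterior mean = (μ₀/σ₀² + n·x̄/σ²)/(1/σ₀² + n/σ²) = (σ²·μ₀ + σ₀²·n·x̄)/(σ² + n·σ₀²) = (54.6121·41.29 + 2.4336·423)/78.9481 = 3284.346409/78.9481 = 41.6013.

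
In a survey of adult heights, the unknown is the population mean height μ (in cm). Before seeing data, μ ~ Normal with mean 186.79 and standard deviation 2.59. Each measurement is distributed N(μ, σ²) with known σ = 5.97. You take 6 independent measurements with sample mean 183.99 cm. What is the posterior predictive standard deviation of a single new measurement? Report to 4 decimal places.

For Normal data with known variance σ², a Normal(μ₀, σ₀²) prior on μ is conjugate. Posterior precision = 1/σ₀² + n/σ²; posterior mean is the precision-weighted average of μ₀ and x̄.
σ₀² = 2.59² = 6.7081, σ² = 5.97² = 35.6409; σ² + n·σ₀² = 35.6409 + 6·6.7081 = 75.8895.
Posterior precision = 1/σ₀² + n/σ² = 1/6.7081 + 6/35.6409 = (σ² + n·σ₀²)/(σ₀²σ²) = 75.8895/(6.7081·35.6409); posterior variance σₙ² = σ₀²σ²/(σ² + n·σ₀²) = 6.7081·35.6409/75.8895 = 3.150406.
Predictive variance for one new observation = σₙ² + σ² = 6.7081·35.6409/75.8895 + 35.6409 = σ²·(σ₀² + 75.8895)/75.8895 = 35.6409·82.5976/75.8895 = 38.791306; SD = √(35.6409·82.5976/75.8895) = 6.2283.

6.2283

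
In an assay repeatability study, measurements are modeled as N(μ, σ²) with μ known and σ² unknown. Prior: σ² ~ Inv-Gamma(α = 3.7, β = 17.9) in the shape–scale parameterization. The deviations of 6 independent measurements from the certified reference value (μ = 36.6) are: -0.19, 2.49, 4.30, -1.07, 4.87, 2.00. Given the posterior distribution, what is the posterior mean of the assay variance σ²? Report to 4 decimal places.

With known mean μ and an Inverse-Gamma(α, β) prior on σ², the Normal likelihood is conjugate: posterior is Inv-Gamma(α + n/2, β + Σ(xᵢ−μ)²/2).
Σ(xᵢ−μ)² = (-0.19)² + (2.49)² + (4.30)² + (-1.07)² + (4.87)² + (2.00)² = 53.5880.
Posterior: Inv-Gamma(3.7 + 6/2, 17.9 + 53.5880/2) = Inv-Gamma(6.70, 44.69400).
E[σ²|data] = β/(α−1) = 44.69400/5.70 = 7.8411.

7.8411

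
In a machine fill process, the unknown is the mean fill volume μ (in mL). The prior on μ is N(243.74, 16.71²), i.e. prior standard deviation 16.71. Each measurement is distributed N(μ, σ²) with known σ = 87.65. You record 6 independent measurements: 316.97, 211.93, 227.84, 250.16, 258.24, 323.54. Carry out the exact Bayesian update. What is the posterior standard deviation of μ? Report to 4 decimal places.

15.1405

For Normal data with known variance σ², a Normal(μ₀, σ₀²) prior on μ is conjugate. Posterior precision = 1/σ₀² + n/σ²; posterior mean is the precision-weighted average of μ₀ and x̄.
σ₀² = 16.71² = 279.2241, σ² = 87.65² = 7682.5225; σ² + n·σ₀² = 7682.5225 + 6·279.2241 = 9357.8671.
Posterior precision = 1/σ₀² + n/σ² = 1/279.2241 + 6/7682.5225 = (σ² + n·σ₀²)/(σ₀²σ²) = 9357.8671/(279.2241·7682.5225); posterior variance σₙ² = σ₀²σ²/(σ² + n·σ₀²) = 279.2241·7682.5225/9357.8671 = 229.234441.
Posterior SD = √σₙ² = √(279.2241·7682.5225/9357.8671) = 15.1405.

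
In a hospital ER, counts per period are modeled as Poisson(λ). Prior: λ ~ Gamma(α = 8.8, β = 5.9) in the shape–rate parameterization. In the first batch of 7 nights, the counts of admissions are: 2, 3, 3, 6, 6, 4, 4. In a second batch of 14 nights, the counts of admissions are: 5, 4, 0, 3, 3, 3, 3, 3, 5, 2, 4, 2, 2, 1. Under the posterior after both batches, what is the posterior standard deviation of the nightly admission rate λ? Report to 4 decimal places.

With a Gamma(shape α, rate β) prior, the Poisson likelihood is conjugate: the posterior is Gamma(α + ΣXᵢ, β + n).
Batch 1: sum of counts S = 28 over n = 7 nights.
After batch 1: Gamma(α+S, β+n) = Gamma(8.8+28, 5.9+7) = Gamma(36.8, 12.9).
Batch 2: sum of counts S = 40 over n = 14 nights.
After batch 2: Gamma(α+S, β+n) = Gamma(36.8+40, 12.9+14) = Gamma(76.8, 26.9).
SD = √α/β = √76.8/26.9 = 0.3258.

0.3258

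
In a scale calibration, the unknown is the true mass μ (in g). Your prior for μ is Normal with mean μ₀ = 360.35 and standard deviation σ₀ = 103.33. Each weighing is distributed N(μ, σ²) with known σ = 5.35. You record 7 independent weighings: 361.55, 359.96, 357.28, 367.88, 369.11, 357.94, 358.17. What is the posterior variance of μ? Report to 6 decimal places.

For Normal data with known variance σ², a Normal(μ₀, σ₀²) prior on μ is conjugate. Posterior precision = 1/σ₀² + n/σ²; posterior mean is the precision-weighted average of μ₀ and x̄.
σ₀² = 103.33² = 10677.0889, σ² = 5.35² = 28.6225; σ² + n·σ₀² = 28.6225 + 7·10677.0889 = 74768.2448.
Posterior precision = 1/σ₀² + n/σ² = 1/10677.0889 + 7/28.6225 = (σ² + n·σ₀²)/(σ₀²σ²) = 74768.2448/(10677.0889·28.6225); posterior variance σₙ² = σ₀²σ²/(σ² + n·σ₀²) = 10677.0889·28.6225/74768.2448 = 4.087363.

4.087363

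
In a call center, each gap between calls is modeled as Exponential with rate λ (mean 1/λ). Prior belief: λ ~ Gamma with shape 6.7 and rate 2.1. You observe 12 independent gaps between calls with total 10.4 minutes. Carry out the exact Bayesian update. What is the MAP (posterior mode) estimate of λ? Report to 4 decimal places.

With a Gamma(shape α, rate β) prior on the exponential rate λ, the posterior after n observations with total T = Σxᵢ is Gamma(α+n, β+T).
Posterior: Gamma(6.7+12, 2.1+10.4) = Gamma(18.7, 12.5).
Mode = (α−1)/β = 1.4160.

1.4160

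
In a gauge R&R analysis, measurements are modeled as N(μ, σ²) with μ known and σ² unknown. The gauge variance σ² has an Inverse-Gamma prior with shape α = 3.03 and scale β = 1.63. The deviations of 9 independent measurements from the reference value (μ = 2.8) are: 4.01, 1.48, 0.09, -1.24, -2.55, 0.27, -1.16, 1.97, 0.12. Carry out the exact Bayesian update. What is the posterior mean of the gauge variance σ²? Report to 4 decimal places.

With known mean μ and an Inverse-Gamma(α, β) prior on σ², the Normal likelihood is conjugate: posterior is Inv-Gamma(α + n/2, β + Σ(xᵢ−μ)²/2).
Σ(xᵢ−μ)² = (4.01)² + (1.48)² + (0.09)² + (-1.24)² + (-2.55)² + (0.27)² + (-1.16)² + (1.97)² + (0.12)² = 31.6325.
Posterior: Inv-Gamma(3.03 + 9/2, 1.63 + 31.6325/2) = Inv-Gamma(7.53, 17.44625).
E[σ²|data] = β/(α−1) = 17.44625/6.53 = 2.6717.

2.6717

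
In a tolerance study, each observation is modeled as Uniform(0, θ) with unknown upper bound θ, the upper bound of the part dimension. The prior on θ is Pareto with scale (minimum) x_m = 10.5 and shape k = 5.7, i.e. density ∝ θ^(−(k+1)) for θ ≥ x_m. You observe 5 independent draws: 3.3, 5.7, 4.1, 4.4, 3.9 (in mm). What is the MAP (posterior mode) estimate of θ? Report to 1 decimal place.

A Pareto(scale x_m, shape k) prior on the upper bound θ of Uniform(0, θ) is conjugate: posterior is Pareto(max(x_m, max xᵢ), k + n).
Sample maximum = 5.7; prior scale x_m = 10.5 → posterior scale = max = 10.5.
Posterior shape = 5.7 + 5 = 10.7.
The Pareto density is decreasing on [x_m, ∞), so the mode is x_m = 10.5.

10.5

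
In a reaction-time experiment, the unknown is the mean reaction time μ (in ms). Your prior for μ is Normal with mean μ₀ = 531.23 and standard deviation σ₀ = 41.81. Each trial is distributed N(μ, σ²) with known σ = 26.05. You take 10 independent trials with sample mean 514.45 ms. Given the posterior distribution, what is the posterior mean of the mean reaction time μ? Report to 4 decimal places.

515.0771

For Normal data with known variance σ², a Normal(μ₀, σ₀²) prior on μ is conjugate. Posterior precision = 1/σ₀² + n/σ²; posterior mean is the precision-weighted average of μ₀ and x̄.
n·x̄ = 10·514.45 = 5144.5.
σ₀² = 41.81² = 1748.0761, σ² = 26.05² = 678.6025; σ² + n·σ₀² = 678.6025 + 10·1748.0761 = 18159.3635.
Posterior mean = (μ₀/σ₀² + n·x̄/σ²)/(1/σ₀² + n/σ²) = (σ²·μ₀ + σ₀²·n·x̄)/(σ² + n·σ₀²) = (678.6025·531.23 + 1748.0761·5144.5)/18159.3635 = 9353471.502525/18159.3635 = 515.0771.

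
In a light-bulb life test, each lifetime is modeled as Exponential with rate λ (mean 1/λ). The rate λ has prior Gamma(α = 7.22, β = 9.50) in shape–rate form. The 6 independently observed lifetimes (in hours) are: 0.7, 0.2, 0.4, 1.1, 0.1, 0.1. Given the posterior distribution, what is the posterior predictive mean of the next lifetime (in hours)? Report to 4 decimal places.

0.9902

With a Gamma(shape α, rate β) prior on the exponential rate λ, the posterior after n observations with total T = Σxᵢ is Gamma(α+n, β+T).
Sum of observations T = 2.6 hours; n = 6.
Posterior: Gamma(7.22+6, 9.50+2.6) = Gamma(13.22, 12.10).
The predictive distribution for the next observation is Lomax; its mean is β/(α−1) = 12.10/12.22 = 0.9902.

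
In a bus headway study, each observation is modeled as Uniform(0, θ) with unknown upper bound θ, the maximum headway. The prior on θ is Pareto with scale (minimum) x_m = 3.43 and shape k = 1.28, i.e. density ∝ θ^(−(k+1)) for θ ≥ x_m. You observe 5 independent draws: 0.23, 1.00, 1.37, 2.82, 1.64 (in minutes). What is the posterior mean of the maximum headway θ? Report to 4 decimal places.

A Pareto(scale x_m, shape k) prior on the upper bound θ of Uniform(0, θ) is conjugate: posterior is Pareto(max(x_m, max xᵢ), k + n).
Sample maximum = 2.82; prior scale x_m = 3.43 → posterior scale = max = 3.43.
Posterior shape = 1.28 + 5 = 6.28.
E[θ|data] = k·x_m/(k−1) = 6.28·3.43/5.28 = 4.0796.

4.0796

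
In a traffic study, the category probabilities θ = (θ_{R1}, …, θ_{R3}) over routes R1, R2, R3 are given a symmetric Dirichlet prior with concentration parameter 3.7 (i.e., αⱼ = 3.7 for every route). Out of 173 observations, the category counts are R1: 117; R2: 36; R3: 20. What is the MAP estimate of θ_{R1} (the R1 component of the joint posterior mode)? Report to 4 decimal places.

The Dirichlet prior is conjugate to the Multinomial likelihood: each posterior αⱼ = prior αⱼ + observed count nⱼ.
Posterior concentration: (120.7, 39.7, 23.7), total = 184.1.
Joint mode component: (α_{R1}−1)/(Σα−K) = 119.7/181.1 = 0.6610.

0.6610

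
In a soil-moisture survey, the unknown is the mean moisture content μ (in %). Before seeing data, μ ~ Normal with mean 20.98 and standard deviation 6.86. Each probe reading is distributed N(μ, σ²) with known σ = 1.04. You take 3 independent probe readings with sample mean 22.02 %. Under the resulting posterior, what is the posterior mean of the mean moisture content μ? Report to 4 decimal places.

For Normal data with known variance σ², a Normal(μ₀, σ₀²) prior on μ is conjugate. Posterior precision = 1/σ₀² + n/σ²; posterior mean is the precision-weighted average of μ₀ and x̄.
n·x̄ = 3·22.02 = 66.06.
σ₀² = 6.86² = 47.0596, σ² = 1.04² = 1.0816; σ² + n·σ₀² = 1.0816 + 3·47.0596 = 142.2604.
Posterior mean = (μ₀/σ₀² + n·x̄/σ²)/(1/σ₀² + n/σ²) = (σ²·μ₀ + σ₀²·n·x̄)/(σ² + n·σ₀²) = (1.0816·20.98 + 47.0596·66.06)/142.2604 = 3131.449144/142.2604 = 22.0121.

22.0121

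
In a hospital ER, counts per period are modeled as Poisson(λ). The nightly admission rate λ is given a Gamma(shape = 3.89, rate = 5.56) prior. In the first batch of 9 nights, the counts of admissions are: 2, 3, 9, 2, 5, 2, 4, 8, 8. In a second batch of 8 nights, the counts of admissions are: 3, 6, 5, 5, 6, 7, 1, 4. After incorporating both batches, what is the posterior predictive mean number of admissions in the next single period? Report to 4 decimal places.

3.7185

With a Gamma(shape α, rate β) prior, the Poisson likelihood is conjugate: the posterior is Gamma(α + ΣXᵢ, β + n).
Batch 1: sum of counts S = 43 over n = 9 nights.
After batch 1: Gamma(α+S, β+n) = Gamma(3.89+43, 5.56+9) = Gamma(46.89, 14.56).
Batch 2: sum of counts S = 37 over n = 8 nights.
After batch 2: Gamma(α+S, β+n) = Gamma(46.89+37, 14.56+8) = Gamma(83.89, 22.56).
The predictive distribution for one future period is NegBinom with mean α/β = 3.7185.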